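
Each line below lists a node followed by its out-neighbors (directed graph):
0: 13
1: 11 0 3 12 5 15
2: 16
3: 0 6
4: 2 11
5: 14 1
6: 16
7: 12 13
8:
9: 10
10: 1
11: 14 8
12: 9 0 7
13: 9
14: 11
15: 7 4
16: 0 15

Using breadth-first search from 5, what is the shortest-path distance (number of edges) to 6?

Level 0: 5
Level 1: 1, 14
Level 2: 0, 3, 11, 12, 15
Level 3: 4, 6, 7, 8, 9, 13
Level 4: 2, 10, 16
6 first appears at level 3.

3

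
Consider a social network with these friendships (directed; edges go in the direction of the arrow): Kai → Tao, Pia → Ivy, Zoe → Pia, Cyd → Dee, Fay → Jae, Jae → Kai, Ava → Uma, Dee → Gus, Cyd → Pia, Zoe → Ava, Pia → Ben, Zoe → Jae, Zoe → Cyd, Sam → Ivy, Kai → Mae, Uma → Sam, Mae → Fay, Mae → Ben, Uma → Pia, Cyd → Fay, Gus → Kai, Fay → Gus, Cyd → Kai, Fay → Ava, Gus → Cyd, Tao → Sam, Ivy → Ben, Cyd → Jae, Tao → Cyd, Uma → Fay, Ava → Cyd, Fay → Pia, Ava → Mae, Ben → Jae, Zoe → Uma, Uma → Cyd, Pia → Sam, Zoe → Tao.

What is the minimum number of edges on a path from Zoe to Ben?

Level 0: Zoe
Level 1: Ava, Cyd, Jae, Pia, Tao, Uma
Level 2: Ben, Dee, Fay, Ivy, Kai, Mae, Sam
Level 3: Gus
Ben first appears at level 2.

2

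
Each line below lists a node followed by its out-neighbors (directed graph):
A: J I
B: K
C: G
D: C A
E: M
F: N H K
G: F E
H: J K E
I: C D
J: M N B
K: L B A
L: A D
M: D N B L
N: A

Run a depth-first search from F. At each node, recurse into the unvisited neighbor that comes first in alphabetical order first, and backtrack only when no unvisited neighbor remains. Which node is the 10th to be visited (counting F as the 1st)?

G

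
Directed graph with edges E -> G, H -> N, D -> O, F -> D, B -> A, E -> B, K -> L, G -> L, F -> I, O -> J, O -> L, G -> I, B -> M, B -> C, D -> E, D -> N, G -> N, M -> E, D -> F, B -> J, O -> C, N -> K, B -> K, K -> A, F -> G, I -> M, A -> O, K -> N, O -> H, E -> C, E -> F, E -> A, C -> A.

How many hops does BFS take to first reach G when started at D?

2

Level 0: D
Level 1: E, F, N, O
Level 2: A, B, C, G, H, I, J, K, L
Level 3: M
G first appears at level 2.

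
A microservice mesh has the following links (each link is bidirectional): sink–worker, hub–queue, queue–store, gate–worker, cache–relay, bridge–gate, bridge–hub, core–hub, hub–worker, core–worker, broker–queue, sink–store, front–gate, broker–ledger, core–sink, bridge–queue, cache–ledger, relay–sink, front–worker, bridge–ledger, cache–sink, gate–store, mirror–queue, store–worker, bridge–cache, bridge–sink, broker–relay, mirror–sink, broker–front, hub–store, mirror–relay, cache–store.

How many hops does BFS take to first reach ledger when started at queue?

2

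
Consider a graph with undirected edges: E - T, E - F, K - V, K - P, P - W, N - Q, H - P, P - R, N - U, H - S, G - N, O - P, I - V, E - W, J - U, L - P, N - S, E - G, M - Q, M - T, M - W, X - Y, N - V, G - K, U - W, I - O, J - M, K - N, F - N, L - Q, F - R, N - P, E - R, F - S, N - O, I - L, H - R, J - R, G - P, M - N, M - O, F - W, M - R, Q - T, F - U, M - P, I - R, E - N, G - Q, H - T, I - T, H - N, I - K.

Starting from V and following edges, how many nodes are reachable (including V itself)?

19

BFS from V visits: V, N, K, I, U, S, Q, P, O, M, H, G, F, E, T, R, L, W, J
Reachable nodes: 19 of 21 total.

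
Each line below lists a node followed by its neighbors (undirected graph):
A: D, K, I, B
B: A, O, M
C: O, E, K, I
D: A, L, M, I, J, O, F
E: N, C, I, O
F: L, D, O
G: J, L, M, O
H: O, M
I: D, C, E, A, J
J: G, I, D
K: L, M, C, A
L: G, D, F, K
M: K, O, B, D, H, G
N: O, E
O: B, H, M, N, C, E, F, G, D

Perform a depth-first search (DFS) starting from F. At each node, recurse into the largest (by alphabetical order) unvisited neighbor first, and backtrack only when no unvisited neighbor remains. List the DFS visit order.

Visit F
F → O
O → N
N → E
E → I
I → J
J → G
G → M
M → K
K → L
L → D
D → A
A → B
K → C
M → H

F O N E I J G M K L D A B C H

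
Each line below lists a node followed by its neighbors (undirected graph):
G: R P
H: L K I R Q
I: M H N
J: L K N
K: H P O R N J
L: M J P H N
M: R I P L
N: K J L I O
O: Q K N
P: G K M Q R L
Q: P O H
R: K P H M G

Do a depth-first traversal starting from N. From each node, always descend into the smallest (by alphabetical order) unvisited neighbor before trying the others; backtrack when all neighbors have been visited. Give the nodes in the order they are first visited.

Visit N
N → I
I → H
H → K
K → J
J → L
L → M
M → P
P → G
G → R
P → Q
Q → O

N, I, H, K, J, L, M, P, G, R, Q, O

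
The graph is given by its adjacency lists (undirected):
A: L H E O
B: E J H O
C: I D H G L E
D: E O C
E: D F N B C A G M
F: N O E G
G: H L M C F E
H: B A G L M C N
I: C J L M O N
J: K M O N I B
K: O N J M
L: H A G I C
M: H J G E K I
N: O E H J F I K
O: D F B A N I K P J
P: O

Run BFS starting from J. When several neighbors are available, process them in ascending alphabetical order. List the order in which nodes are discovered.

J -> B -> I -> K -> M -> N -> O -> E -> H -> C -> L -> G -> F -> A -> D -> P

Visit J; enqueue B, I, K, M, N, O → queue [B, I, K, M, N, O]
Visit B; enqueue E, H → queue [I, K, M, N, O, E, H]
Visit I; enqueue C, L → queue [K, M, N, O, E, H, C, L]
Visit K → queue [M, N, O, E, H, C, L]
Visit M; enqueue G → queue [N, O, E, H, C, L, G]
Visit N; enqueue F → queue [O, E, H, C, L, G, F]
Visit O; enqueue A, D, P → queue [E, H, C, L, G, F, A, D, P]
Visit E → queue [H, C, L, G, F, A, D, P]
Visit H → queue [C, L, G, F, A, D, P]
Visit C → queue [L, G, F, A, D, P]
Visit L → queue [G, F, A, D, P]
Visit G → queue [F, A, D, P]
Visit F → queue [A, D, P]
Visit A → queue [D, P]
Visit D → queue [P]
Visit P → queue []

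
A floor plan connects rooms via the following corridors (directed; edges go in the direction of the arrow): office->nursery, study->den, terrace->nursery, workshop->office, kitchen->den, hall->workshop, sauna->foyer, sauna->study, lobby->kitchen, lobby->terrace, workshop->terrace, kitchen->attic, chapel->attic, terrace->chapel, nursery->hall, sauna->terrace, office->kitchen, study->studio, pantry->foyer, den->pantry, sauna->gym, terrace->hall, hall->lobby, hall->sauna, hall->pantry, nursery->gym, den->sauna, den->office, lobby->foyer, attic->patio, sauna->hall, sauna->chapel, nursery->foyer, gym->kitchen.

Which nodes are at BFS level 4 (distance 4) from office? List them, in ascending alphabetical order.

Level 0: office
Level 1: kitchen, nursery
Level 2: attic, den, foyer, gym, hall
Level 3: lobby, pantry, patio, sauna, workshop
Level 4: chapel, study, terrace
Level 5: studio

chapel, study, terrace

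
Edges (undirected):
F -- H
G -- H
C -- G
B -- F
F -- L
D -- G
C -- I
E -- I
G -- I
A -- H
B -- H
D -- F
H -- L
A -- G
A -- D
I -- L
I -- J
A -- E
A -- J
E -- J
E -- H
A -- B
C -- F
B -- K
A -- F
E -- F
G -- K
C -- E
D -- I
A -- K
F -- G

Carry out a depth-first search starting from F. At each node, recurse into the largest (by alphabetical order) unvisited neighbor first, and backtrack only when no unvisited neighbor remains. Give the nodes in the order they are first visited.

Visit F
F → L
L → I
I → J
J → E
E → H
H → G
G → K
K → B
B → A
A → D
G → C

F, L, I, J, E, H, G, K, B, A, D, C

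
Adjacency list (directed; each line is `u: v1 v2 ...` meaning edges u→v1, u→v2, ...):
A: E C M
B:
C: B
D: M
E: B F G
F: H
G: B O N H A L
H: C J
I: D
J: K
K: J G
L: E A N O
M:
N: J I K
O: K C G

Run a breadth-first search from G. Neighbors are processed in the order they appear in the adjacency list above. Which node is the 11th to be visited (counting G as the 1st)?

Visit G; enqueue B, O, N, H, A, L → queue [B, O, N, H, A, L]
Visit B → queue [O, N, H, A, L]
Visit O; enqueue K, C → queue [N, H, A, L, K, C]
Visit N; enqueue J, I → queue [H, A, L, K, C, J, I]
Visit H → queue [A, L, K, C, J, I]
Visit A; enqueue E, M → queue [L, K, C, J, I, E, M]
Visit L → queue [K, C, J, I, E, M]
Visit K → queue [C, J, I, E, M]
Visit C → queue [J, I, E, M]
Visit J → queue [I, E, M]
Visit I; enqueue D → queue [E, M, D]
Visit E; enqueue F → queue [M, D, F]
Visit M → queue [D, F]
Visit D → queue [F]
Visit F → queue []

Visit order: G, B, O, N, H, A, L, K, C, J, I, E, M, D, F

I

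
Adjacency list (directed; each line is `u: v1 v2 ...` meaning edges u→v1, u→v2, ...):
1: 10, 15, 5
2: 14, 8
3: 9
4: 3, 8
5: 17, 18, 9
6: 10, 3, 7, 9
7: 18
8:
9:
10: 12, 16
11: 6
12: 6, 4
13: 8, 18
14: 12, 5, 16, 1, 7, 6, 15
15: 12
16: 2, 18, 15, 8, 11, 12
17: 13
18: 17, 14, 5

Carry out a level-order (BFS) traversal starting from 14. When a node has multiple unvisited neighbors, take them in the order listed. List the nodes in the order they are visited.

14 → 12 → 5 → 16 → 1 → 7 → 6 → 15 → 4 → 17 → 18 → 9 → 2 → 8 → 11 → 10 → 3 → 13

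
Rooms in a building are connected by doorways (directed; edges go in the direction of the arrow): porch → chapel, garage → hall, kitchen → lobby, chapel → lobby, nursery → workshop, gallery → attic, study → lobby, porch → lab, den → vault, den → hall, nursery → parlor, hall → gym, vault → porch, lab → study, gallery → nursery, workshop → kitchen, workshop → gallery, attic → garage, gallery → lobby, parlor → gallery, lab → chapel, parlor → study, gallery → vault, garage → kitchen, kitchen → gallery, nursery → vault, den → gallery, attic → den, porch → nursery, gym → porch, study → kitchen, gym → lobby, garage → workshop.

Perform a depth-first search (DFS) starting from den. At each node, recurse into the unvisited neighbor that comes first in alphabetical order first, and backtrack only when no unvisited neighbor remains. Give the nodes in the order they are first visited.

den, gallery, attic, garage, hall, gym, lobby, porch, chapel, lab, study, kitchen, nursery, parlor, vault, workshop

Visit den
den → gallery
gallery → attic
attic → garage
garage → hall
hall → gym
gym → lobby
gym → porch
porch → chapel
porch → lab
lab → study
study → kitchen
porch → nursery
nursery → parlor
nursery → vault
nursery → workshop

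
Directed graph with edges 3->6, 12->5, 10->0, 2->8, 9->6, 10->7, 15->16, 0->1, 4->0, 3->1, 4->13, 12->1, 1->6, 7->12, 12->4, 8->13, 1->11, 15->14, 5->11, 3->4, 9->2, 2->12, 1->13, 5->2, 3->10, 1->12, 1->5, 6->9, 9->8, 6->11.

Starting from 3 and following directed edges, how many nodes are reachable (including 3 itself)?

BFS from 3 visits: 3, 10, 6, 4, 1, 7, 0, 11, 9, 13, 12, 5, 8, 2
Reachable nodes: 14 of 17 total.

14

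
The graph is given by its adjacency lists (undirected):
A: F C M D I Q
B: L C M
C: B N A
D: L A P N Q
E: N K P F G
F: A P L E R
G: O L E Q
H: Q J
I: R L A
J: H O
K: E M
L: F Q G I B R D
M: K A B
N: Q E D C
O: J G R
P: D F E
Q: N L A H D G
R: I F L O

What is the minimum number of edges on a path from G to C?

Level 0: G
Level 1: E, L, O, Q
Level 2: A, B, D, F, H, I, J, K, N, P, R
Level 3: C, M
C first appears at level 3.

3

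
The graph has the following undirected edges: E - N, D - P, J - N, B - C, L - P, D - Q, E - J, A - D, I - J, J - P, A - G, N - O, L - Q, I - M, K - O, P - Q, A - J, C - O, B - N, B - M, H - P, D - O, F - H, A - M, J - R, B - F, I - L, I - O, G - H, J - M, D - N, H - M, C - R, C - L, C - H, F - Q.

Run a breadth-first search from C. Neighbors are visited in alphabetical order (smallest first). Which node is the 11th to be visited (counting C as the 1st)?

P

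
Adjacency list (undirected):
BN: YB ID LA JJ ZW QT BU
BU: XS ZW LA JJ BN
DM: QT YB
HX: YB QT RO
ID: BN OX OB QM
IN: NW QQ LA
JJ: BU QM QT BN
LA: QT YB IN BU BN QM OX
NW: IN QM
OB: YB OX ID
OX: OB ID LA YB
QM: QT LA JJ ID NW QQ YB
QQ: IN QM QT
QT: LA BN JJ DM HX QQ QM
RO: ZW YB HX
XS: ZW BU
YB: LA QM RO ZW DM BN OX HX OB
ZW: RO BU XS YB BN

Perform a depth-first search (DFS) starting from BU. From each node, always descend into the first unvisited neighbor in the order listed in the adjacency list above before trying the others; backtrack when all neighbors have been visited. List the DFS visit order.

Visit BU
BU → XS
XS → ZW
ZW → RO
RO → YB
YB → LA
LA → QT
QT → BN
BN → ID
ID → OX
OX → OB
ID → QM
QM → JJ
QM → NW
NW → IN
IN → QQ
QT → DM
QT → HX

BU -> XS -> ZW -> RO -> YB -> LA -> QT -> BN -> ID -> OX -> OB -> QM -> JJ -> NW -> IN -> QQ -> DM -> HX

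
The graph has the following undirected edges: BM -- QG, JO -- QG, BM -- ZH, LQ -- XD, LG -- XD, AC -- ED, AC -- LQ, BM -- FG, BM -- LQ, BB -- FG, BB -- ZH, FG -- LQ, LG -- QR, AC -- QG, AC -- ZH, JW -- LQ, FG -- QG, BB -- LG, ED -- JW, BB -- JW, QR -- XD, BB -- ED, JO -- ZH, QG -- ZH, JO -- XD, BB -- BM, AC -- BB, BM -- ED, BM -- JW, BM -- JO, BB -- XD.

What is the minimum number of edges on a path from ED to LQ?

Level 0: ED
Level 1: AC, BB, BM, JW
Level 2: FG, JO, LG, LQ, QG, XD, ZH
Level 3: QR
LQ first appears at level 2.

2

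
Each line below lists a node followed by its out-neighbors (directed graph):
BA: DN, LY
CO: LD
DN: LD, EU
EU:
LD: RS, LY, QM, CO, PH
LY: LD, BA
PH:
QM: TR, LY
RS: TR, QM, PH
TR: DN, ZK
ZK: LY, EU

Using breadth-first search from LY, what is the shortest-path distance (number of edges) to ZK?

4

Level 0: LY
Level 1: BA, LD
Level 2: CO, DN, PH, QM, RS
Level 3: EU, TR
Level 4: ZK
ZK first appears at level 4.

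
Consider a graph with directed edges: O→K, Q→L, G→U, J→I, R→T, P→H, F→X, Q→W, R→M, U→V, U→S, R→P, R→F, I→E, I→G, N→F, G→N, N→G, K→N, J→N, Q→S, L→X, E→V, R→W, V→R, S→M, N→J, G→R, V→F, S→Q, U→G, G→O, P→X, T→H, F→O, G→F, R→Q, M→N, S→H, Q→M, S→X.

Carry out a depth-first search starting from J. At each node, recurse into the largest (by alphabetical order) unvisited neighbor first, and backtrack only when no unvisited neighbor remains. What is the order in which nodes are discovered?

J, N, G, U, V, R, W, T, H, Q, S, X, M, L, P, F, O, K, I, E

Visit J
J → N
N → G
G → U
U → V
V → R
R → W
R → T
T → H
R → Q
Q → S
S → X
S → M
Q → L
R → P
R → F
F → O
O → K
J → I
I → E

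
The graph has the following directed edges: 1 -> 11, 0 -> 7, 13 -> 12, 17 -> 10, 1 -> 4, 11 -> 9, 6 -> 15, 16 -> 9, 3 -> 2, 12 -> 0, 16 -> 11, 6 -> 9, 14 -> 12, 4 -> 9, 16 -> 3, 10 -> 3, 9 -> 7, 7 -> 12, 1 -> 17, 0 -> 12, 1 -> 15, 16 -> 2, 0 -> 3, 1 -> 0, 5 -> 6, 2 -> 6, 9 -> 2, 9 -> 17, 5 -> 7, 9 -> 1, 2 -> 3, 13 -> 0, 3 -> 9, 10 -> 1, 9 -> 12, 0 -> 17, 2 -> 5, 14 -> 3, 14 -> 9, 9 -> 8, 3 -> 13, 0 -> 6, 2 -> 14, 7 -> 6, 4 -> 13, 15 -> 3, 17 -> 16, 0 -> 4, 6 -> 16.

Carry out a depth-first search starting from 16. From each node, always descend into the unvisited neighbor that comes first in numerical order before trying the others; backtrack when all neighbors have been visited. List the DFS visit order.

Visit 16
16 → 2
2 → 3
3 → 9
9 → 1
1 → 0
0 → 4
4 → 13
13 → 12
0 → 6
6 → 15
0 → 7
0 → 17
17 → 10
1 → 11
9 → 8
2 → 5
2 → 14

16 2 3 9 1 0 4 13 12 6 15 7 17 10 11 8 5 14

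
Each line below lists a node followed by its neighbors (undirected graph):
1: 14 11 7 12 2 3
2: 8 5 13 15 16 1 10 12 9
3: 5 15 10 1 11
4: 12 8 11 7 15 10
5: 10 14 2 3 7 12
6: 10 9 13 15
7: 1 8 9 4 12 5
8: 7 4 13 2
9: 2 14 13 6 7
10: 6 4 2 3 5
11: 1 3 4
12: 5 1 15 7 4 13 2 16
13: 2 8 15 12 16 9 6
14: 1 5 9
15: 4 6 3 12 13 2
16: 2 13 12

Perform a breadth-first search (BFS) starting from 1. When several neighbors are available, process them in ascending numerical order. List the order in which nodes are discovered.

1, 2, 3, 7, 11, 12, 14, 5, 8, 9, 10, 13, 15, 16, 4, 6

Visit 1; enqueue 2, 3, 7, 11, 12, 14 → queue [2, 3, 7, 11, 12, 14]
Visit 2; enqueue 5, 8, 9, 10, 13, 15, 16 → queue [3, 7, 11, 12, 14, 5, 8, 9, 10, 13, 15, 16]
Visit 3 → queue [7, 11, 12, 14, 5, 8, 9, 10, 13, 15, 16]
Visit 7; enqueue 4 → queue [11, 12, 14, 5, 8, 9, 10, 13, 15, 16, 4]
Visit 11 → queue [12, 14, 5, 8, 9, 10, 13, 15, 16, 4]
Visit 12 → queue [14, 5, 8, 9, 10, 13, 15, 16, 4]
Visit 14 → queue [5, 8, 9, 10, 13, 15, 16, 4]
Visit 5 → queue [8, 9, 10, 13, 15, 16, 4]
Visit 8 → queue [9, 10, 13, 15, 16, 4]
Visit 9; enqueue 6 → queue [10, 13, 15, 16, 4, 6]
Visit 10 → queue [13, 15, 16, 4, 6]
Visit 13 → queue [15, 16, 4, 6]
Visit 15 → queue [16, 4, 6]
Visit 16 → queue [4, 6]
Visit 4 → queue [6]
Visit 6 → queue []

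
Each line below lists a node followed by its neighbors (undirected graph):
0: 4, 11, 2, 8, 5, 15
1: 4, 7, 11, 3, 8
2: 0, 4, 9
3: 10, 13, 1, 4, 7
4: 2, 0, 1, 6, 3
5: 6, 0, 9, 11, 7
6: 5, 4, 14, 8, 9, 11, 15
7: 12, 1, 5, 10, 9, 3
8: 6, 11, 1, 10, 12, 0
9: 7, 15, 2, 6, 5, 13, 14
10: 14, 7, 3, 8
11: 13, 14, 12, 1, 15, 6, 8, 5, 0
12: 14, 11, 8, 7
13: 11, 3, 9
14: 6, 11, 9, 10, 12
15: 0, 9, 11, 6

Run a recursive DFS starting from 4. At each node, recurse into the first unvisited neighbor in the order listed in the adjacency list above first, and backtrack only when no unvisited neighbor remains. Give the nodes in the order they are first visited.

4, 2, 0, 11, 13, 3, 10, 14, 6, 5, 9, 7, 12, 8, 1, 15

Visit 4
4 → 2
2 → 0
0 → 11
11 → 13
13 → 3
3 → 10
10 → 14
14 → 6
6 → 5
5 → 9
9 → 7
7 → 12
12 → 8
8 → 1
9 → 15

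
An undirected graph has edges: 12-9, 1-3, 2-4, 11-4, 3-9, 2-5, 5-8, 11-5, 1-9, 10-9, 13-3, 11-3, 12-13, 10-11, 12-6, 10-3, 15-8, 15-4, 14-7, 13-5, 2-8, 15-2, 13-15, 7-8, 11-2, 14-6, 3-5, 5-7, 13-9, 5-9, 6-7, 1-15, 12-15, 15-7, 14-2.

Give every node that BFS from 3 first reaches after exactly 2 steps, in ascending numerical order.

2, 4, 7, 8, 12, 15

Level 0: 3
Level 1: 1, 5, 9, 10, 11, 13
Level 2: 2, 4, 7, 8, 12, 15
Level 3: 6, 14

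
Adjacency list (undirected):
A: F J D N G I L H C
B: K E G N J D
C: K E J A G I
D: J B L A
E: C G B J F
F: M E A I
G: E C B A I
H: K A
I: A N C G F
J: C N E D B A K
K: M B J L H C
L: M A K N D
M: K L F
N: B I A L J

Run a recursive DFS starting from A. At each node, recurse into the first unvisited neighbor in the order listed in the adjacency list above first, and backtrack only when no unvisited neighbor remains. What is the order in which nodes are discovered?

A F M K B E C J N I G L D H

Visit A
A → F
F → M
M → K
K → B
B → E
E → C
C → J
J → N
N → I
I → G
N → L
L → D
K → H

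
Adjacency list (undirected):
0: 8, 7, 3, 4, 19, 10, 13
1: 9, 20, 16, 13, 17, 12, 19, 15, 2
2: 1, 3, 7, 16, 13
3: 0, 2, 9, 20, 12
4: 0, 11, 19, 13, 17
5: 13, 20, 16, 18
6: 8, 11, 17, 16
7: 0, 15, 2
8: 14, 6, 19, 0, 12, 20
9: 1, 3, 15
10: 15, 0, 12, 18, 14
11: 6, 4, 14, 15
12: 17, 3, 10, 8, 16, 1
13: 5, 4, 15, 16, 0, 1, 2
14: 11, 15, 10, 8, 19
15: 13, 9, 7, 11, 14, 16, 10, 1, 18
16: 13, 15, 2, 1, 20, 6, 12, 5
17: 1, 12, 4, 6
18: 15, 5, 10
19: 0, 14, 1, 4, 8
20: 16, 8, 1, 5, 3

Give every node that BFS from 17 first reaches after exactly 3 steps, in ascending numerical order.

5, 7, 14, 18

Level 0: 17
Level 1: 1, 4, 6, 12
Level 2: 0, 2, 3, 8, 9, 10, 11, 13, 15, 16, 19, 20
Level 3: 5, 7, 14, 18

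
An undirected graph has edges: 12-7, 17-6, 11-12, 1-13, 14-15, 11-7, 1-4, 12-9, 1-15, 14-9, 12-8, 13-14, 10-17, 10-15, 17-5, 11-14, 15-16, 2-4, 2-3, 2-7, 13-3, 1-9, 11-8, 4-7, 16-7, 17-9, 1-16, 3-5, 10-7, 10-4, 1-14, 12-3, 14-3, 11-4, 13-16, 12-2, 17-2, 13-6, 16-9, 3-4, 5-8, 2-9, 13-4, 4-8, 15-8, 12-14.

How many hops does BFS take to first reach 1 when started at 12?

2

Level 0: 12
Level 1: 2, 3, 7, 8, 9, 11, 14
Level 2: 1, 4, 5, 10, 13, 15, 16, 17
Level 3: 6
1 first appears at level 2.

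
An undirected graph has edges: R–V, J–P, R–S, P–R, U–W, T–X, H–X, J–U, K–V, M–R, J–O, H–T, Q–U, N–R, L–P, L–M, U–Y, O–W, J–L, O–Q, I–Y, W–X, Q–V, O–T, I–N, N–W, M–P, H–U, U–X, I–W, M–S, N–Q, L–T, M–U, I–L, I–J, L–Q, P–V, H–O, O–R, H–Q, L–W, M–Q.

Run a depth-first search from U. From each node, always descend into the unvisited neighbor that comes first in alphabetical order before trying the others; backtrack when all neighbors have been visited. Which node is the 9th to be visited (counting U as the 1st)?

Visit U
U → H
H → O
O → J
J → I
I → L
L → M
M → P
P → R
R → N
N → Q
Q → V
V → K
N → W
W → X
X → T
R → S
I → Y

Visit order: U, H, O, J, I, L, M, P, R, N, Q, V, K, W, X, T, S, Y

R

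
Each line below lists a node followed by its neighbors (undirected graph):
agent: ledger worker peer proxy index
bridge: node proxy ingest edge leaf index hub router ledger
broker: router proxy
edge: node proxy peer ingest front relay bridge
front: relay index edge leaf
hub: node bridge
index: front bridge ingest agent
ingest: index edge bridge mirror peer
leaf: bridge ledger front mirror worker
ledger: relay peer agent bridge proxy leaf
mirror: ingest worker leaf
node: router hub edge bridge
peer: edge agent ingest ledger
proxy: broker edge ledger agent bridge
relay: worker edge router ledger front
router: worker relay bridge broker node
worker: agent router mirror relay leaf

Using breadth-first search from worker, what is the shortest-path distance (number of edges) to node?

Level 0: worker
Level 1: agent, leaf, mirror, relay, router
Level 2: bridge, broker, edge, front, index, ingest, ledger, node, peer, proxy
Level 3: hub
node first appears at level 2.

2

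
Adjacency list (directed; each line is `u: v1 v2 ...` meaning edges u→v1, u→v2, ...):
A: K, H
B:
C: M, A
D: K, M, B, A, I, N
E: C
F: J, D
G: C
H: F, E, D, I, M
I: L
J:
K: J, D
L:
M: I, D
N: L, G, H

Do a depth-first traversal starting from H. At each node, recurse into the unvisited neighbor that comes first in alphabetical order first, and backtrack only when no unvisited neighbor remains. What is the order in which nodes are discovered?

H D A K J B I L M N G C E F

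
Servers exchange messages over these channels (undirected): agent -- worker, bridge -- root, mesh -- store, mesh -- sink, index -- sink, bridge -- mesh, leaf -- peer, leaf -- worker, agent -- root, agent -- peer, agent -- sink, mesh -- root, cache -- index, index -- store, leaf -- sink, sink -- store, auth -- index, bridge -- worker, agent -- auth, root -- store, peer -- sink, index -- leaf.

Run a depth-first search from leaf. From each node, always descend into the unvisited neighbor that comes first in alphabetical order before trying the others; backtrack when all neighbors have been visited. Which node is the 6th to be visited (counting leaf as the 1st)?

sink

Visit leaf
leaf → index
index → auth
auth → agent
agent → peer
peer → sink
sink → mesh
mesh → bridge
bridge → root
root → store
bridge → worker
index → cache

Visit order: leaf, index, auth, agent, peer, sink, mesh, bridge, root, store, worker, cache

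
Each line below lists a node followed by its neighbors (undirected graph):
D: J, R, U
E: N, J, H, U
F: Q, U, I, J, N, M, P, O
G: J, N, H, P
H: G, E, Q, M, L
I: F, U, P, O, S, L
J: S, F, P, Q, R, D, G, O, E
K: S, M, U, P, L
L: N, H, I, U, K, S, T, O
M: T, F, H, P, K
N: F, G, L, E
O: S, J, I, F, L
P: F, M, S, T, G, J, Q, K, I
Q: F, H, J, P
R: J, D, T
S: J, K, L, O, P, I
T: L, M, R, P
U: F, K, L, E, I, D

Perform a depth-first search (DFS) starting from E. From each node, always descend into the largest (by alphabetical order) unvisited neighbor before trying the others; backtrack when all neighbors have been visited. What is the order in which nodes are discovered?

Visit E
E → U
U → L
L → T
T → R
R → J
J → S
S → P
P → Q
Q → H
H → M
M → K
M → F
F → O
O → I
F → N
N → G
J → D

E → U → L → T → R → J → S → P → Q → H → M → K → F → O → I → N → G → D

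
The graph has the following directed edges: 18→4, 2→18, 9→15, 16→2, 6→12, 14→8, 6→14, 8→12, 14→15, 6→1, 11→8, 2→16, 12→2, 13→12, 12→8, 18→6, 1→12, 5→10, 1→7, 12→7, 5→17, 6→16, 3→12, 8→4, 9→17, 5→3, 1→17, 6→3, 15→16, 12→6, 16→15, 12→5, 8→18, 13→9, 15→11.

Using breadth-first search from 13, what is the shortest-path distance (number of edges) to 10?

Level 0: 13
Level 1: 9, 12
Level 2: 2, 5, 6, 7, 8, 15, 17
Level 3: 1, 3, 4, 10, 11, 14, 16, 18
10 first appears at level 3.

3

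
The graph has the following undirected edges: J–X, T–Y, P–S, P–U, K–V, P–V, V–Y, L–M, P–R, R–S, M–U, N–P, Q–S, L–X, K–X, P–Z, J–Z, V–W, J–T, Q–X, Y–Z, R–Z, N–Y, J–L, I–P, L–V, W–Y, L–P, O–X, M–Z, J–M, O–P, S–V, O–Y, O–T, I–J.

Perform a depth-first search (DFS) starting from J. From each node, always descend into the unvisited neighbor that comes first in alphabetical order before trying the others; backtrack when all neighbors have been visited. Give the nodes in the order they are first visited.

Visit J
J → I
I → P
P → L
L → M
M → U
M → Z
Z → R
R → S
S → Q
Q → X
X → K
K → V
V → W
W → Y
Y → N
Y → O
O → T

J → I → P → L → M → U → Z → R → S → Q → X → K → V → W → Y → N → O → T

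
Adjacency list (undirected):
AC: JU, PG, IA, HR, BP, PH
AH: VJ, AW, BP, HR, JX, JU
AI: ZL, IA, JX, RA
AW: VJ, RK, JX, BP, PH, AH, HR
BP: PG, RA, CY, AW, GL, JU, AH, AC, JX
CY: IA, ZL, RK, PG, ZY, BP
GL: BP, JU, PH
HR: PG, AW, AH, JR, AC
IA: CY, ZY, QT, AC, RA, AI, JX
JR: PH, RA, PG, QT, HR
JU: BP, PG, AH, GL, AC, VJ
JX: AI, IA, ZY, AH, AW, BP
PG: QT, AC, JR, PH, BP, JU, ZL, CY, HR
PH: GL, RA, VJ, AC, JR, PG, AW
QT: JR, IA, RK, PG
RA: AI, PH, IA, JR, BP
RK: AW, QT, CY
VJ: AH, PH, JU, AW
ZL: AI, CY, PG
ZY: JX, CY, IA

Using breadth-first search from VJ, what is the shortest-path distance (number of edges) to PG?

2

Level 0: VJ
Level 1: AH, AW, JU, PH
Level 2: AC, BP, GL, HR, JR, JX, PG, RA, RK
Level 3: AI, CY, IA, QT, ZL, ZY
PG first appears at level 2.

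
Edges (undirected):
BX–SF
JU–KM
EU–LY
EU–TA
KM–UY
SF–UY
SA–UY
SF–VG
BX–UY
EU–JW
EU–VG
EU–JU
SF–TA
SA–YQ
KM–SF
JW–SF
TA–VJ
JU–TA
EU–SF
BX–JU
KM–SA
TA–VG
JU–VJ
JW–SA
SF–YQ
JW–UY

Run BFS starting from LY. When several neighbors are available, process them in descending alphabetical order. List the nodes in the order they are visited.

Visit LY; enqueue EU → queue [EU]
Visit EU; enqueue VG, TA, SF, JW, JU → queue [VG, TA, SF, JW, JU]
Visit VG → queue [TA, SF, JW, JU]
Visit TA; enqueue VJ → queue [SF, JW, JU, VJ]
Visit SF; enqueue YQ, UY, KM, BX → queue [JW, JU, VJ, YQ, UY, KM, BX]
Visit JW; enqueue SA → queue [JU, VJ, YQ, UY, KM, BX, SA]
Visit JU → queue [VJ, YQ, UY, KM, BX, SA]
Visit VJ → queue [YQ, UY, KM, BX, SA]
Visit YQ → queue [UY, KM, BX, SA]
Visit UY → queue [KM, BX, SA]
Visit KM → queue [BX, SA]
Visit BX → queue [SA]
Visit SA → queue []

LY -> EU -> VG -> TA -> SF -> JW -> JU -> VJ -> YQ -> UY -> KM -> BX -> SA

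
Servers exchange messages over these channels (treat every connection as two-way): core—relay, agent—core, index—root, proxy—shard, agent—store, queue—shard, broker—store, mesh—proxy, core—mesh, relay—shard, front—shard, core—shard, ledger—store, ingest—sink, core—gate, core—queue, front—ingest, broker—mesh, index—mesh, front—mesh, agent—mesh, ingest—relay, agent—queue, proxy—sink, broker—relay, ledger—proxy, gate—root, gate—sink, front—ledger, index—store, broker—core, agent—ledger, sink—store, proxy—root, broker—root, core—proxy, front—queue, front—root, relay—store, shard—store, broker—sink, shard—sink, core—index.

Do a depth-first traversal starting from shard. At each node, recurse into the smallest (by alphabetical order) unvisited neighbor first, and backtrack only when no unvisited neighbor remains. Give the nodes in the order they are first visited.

Visit shard
shard → core
core → agent
agent → ledger
ledger → front
front → ingest
ingest → relay
relay → broker
broker → mesh
mesh → index
index → root
root → gate
gate → sink
sink → proxy
sink → store
front → queue

shard, core, agent, ledger, front, ingest, relay, broker, mesh, index, root, gate, sink, proxy, store, queue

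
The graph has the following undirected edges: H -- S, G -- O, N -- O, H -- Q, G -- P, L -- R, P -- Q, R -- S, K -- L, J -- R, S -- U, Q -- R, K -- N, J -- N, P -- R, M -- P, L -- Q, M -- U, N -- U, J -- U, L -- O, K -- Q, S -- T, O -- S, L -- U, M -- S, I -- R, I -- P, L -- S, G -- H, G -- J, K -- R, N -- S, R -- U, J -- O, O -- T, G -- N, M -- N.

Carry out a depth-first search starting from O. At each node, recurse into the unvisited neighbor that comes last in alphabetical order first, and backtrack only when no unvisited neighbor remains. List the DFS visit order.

Visit O
O → T
T → S
S → U
U → R
R → Q
Q → P
P → M
M → N
N → K
K → L
N → J
J → G
G → H
P → I

O -> T -> S -> U -> R -> Q -> P -> M -> N -> K -> L -> J -> G -> H -> I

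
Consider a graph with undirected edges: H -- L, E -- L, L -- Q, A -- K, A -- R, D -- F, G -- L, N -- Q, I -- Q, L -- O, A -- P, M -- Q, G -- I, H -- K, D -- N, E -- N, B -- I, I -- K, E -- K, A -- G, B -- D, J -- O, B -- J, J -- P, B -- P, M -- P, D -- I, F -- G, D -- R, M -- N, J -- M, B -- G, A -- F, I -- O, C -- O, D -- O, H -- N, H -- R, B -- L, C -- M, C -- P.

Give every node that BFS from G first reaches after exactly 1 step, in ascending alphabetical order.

A, B, F, I, L

Level 0: G
Level 1: A, B, F, I, L
Level 2: D, E, H, J, K, O, P, Q, R
Level 3: C, M, N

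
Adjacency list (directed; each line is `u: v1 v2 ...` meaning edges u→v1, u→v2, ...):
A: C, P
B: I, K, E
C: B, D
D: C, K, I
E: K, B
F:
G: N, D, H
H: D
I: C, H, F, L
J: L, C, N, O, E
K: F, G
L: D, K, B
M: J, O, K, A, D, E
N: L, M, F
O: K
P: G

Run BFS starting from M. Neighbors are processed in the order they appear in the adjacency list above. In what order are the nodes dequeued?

M, J, O, K, A, D, E, L, C, N, F, G, P, I, B, H

Visit M; enqueue J, O, K, A, D, E → queue [J, O, K, A, D, E]
Visit J; enqueue L, C, N → queue [O, K, A, D, E, L, C, N]
Visit O → queue [K, A, D, E, L, C, N]
Visit K; enqueue F, G → queue [A, D, E, L, C, N, F, G]
Visit A; enqueue P → queue [D, E, L, C, N, F, G, P]
Visit D; enqueue I → queue [E, L, C, N, F, G, P, I]
Visit E; enqueue B → queue [L, C, N, F, G, P, I, B]
Visit L → queue [C, N, F, G, P, I, B]
Visit C → queue [N, F, G, P, I, B]
Visit N → queue [F, G, P, I, B]
Visit F → queue [G, P, I, B]
Visit G; enqueue H → queue [P, I, B, H]
Visit P → queue [I, B, H]
Visit I → queue [B, H]
Visit B → queue [H]
Visit H → queue []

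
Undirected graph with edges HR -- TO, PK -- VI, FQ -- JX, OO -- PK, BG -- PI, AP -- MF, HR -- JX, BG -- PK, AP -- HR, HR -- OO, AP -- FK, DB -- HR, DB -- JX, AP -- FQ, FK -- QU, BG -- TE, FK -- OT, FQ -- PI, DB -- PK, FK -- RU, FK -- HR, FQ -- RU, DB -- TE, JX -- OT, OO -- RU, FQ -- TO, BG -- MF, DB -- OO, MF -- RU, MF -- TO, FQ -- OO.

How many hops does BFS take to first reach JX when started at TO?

2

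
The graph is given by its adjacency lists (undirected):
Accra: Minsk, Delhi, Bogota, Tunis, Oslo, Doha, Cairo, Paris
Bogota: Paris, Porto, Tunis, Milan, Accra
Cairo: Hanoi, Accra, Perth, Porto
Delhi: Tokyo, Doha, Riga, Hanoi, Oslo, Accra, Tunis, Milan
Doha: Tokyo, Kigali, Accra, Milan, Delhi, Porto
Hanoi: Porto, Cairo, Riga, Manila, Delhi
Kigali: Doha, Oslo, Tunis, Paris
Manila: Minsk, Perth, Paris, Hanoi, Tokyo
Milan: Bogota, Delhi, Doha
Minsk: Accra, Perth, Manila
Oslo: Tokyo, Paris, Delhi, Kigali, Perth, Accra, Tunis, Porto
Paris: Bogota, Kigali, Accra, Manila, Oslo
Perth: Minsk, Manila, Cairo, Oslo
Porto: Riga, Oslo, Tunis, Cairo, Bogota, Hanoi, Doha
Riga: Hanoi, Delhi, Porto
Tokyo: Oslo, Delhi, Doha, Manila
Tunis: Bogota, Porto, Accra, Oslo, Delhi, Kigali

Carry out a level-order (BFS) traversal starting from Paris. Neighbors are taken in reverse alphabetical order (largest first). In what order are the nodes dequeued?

Visit Paris; enqueue Oslo, Manila, Kigali, Bogota, Accra → queue [Oslo, Manila, Kigali, Bogota, Accra]
Visit Oslo; enqueue Tunis, Tokyo, Porto, Perth, Delhi → queue [Manila, Kigali, Bogota, Accra, Tunis, Tokyo, Porto, Perth, Delhi]
Visit Manila; enqueue Minsk, Hanoi → queue [Kigali, Bogota, Accra, Tunis, Tokyo, Porto, Perth, Delhi, Minsk, Hanoi]
Visit Kigali; enqueue Doha → queue [Bogota, Accra, Tunis, Tokyo, Porto, Perth, Delhi, Minsk, Hanoi, Doha]
Visit Bogota; enqueue Milan → queue [Accra, Tunis, Tokyo, Porto, Perth, Delhi, Minsk, Hanoi, Doha, Milan]
Visit Accra; enqueue Cairo → queue [Tunis, Tokyo, Porto, Perth, Delhi, Minsk, Hanoi, Doha, Milan, Cairo]
Visit Tunis → queue [Tokyo, Porto, Perth, Delhi, Minsk, Hanoi, Doha, Milan, Cairo]
Visit Tokyo → queue [Porto, Perth, Delhi, Minsk, Hanoi, Doha, Milan, Cairo]
Visit Porto; enqueue Riga → queue [Perth, Delhi, Minsk, Hanoi, Doha, Milan, Cairo, Riga]
Visit Perth → queue [Delhi, Minsk, Hanoi, Doha, Milan, Cairo, Riga]
Visit Delhi → queue [Minsk, Hanoi, Doha, Milan, Cairo, Riga]
Visit Minsk → queue [Hanoi, Doha, Milan, Cairo, Riga]
Visit Hanoi → queue [Doha, Milan, Cairo, Riga]
Visit Doha → queue [Milan, Cairo, Riga]
Visit Milan → queue [Cairo, Riga]
Visit Cairo → queue [Riga]
Visit Riga → queue []

Paris, Oslo, Manila, Kigali, Bogota, Accra, Tunis, Tokyo, Porto, Perth, Delhi, Minsk, Hanoi, Doha, Milan, Cairo, Riga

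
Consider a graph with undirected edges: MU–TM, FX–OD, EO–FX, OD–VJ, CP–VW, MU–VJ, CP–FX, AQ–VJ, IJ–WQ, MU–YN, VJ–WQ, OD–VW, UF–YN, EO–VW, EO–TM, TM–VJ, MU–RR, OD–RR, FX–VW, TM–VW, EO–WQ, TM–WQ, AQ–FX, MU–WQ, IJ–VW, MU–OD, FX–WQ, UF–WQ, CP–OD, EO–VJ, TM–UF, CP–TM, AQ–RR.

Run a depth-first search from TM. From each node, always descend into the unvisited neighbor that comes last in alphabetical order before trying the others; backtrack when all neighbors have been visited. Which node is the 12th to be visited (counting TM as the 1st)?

Visit TM
TM → WQ
WQ → VJ
VJ → OD
OD → VW
VW → IJ
VW → FX
FX → EO
FX → CP
FX → AQ
AQ → RR
RR → MU
MU → YN
YN → UF

Visit order: TM, WQ, VJ, OD, VW, IJ, FX, EO, CP, AQ, RR, MU, YN, UF

MU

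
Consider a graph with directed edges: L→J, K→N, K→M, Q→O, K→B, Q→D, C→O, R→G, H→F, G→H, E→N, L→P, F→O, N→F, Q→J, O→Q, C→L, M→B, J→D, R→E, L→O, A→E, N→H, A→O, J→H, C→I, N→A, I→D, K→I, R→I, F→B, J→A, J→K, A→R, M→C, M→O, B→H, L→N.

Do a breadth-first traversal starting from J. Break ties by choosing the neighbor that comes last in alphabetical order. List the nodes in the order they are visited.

Visit J; enqueue K, H, D, A → queue [K, H, D, A]
Visit K; enqueue N, M, I, B → queue [H, D, A, N, M, I, B]
Visit H; enqueue F → queue [D, A, N, M, I, B, F]
Visit D → queue [A, N, M, I, B, F]
Visit A; enqueue R, O, E → queue [N, M, I, B, F, R, O, E]
Visit N → queue [M, I, B, F, R, O, E]
Visit M; enqueue C → queue [I, B, F, R, O, E, C]
Visit I → queue [B, F, R, O, E, C]
Visit B → queue [F, R, O, E, C]
Visit F → queue [R, O, E, C]
Visit R; enqueue G → queue [O, E, C, G]
Visit O; enqueue Q → queue [E, C, G, Q]
Visit E → queue [C, G, Q]
Visit C; enqueue L → queue [G, Q, L]
Visit G → queue [Q, L]
Visit Q → queue [L]
Visit L; enqueue P → queue [P]
Visit P → queue []

J -> K -> H -> D -> A -> N -> M -> I -> B -> F -> R -> O -> E -> C -> G -> Q -> L -> P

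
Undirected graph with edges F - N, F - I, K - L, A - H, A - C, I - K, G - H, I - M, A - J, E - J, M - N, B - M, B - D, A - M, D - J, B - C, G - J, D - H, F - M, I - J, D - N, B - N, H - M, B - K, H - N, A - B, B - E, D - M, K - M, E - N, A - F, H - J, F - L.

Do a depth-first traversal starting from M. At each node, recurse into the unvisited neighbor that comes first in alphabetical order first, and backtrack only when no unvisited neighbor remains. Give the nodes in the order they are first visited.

M A B C D H G J E N F I K L

Visit M
M → A
A → B
B → C
B → D
D → H
H → G
G → J
J → E
E → N
N → F
F → I
I → K
K → L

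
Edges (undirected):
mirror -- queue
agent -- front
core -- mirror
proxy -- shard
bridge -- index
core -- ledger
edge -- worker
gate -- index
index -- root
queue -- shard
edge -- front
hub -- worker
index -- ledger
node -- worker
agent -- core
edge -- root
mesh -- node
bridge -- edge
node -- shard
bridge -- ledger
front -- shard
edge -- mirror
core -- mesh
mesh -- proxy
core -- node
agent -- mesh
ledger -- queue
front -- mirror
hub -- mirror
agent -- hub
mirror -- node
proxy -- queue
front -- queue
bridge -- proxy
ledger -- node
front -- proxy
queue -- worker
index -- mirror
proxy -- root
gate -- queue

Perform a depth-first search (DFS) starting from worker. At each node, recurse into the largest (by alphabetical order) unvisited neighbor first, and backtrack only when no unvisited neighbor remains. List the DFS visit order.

worker → queue → shard → proxy → root → index → mirror → node → mesh → core → ledger → bridge → edge → front → agent → hub → gate

Visit worker
worker → queue
queue → shard
shard → proxy
proxy → root
root → index
index → mirror
mirror → node
node → mesh
mesh → core
core → ledger
ledger → bridge
bridge → edge
edge → front
front → agent
agent → hub
index → gate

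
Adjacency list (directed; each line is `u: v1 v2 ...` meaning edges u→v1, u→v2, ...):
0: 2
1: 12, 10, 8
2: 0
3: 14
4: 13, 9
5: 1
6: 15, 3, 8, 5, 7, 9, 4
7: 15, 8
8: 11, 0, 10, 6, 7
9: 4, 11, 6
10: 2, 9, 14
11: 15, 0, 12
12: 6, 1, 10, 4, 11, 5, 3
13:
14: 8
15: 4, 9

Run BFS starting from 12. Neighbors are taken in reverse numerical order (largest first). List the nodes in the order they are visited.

12 -> 11 -> 10 -> 6 -> 5 -> 4 -> 3 -> 1 -> 15 -> 0 -> 14 -> 9 -> 2 -> 8 -> 7 -> 13

Visit 12; enqueue 11, 10, 6, 5, 4, 3, 1 → queue [11, 10, 6, 5, 4, 3, 1]
Visit 11; enqueue 15, 0 → queue [10, 6, 5, 4, 3, 1, 15, 0]
Visit 10; enqueue 14, 9, 2 → queue [6, 5, 4, 3, 1, 15, 0, 14, 9, 2]
Visit 6; enqueue 8, 7 → queue [5, 4, 3, 1, 15, 0, 14, 9, 2, 8, 7]
Visit 5 → queue [4, 3, 1, 15, 0, 14, 9, 2, 8, 7]
Visit 4; enqueue 13 → queue [3, 1, 15, 0, 14, 9, 2, 8, 7, 13]
Visit 3 → queue [1, 15, 0, 14, 9, 2, 8, 7, 13]
Visit 1 → queue [15, 0, 14, 9, 2, 8, 7, 13]
Visit 15 → queue [0, 14, 9, 2, 8, 7, 13]
Visit 0 → queue [14, 9, 2, 8, 7, 13]
Visit 14 → queue [9, 2, 8, 7, 13]
Visit 9 → queue [2, 8, 7, 13]
Visit 2 → queue [8, 7, 13]
Visit 8 → queue [7, 13]
Visit 7 → queue [13]
Visit 13 → queue []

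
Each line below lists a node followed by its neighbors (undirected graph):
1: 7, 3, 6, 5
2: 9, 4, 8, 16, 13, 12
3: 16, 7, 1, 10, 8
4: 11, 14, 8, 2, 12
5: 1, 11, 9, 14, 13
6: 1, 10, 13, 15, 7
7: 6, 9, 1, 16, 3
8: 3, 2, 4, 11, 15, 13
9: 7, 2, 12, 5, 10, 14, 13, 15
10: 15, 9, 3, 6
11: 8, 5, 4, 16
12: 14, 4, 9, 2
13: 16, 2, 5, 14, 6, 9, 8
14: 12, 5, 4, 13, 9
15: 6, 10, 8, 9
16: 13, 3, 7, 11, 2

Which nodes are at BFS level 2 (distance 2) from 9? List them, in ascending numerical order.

Level 0: 9
Level 1: 2, 5, 7, 10, 12, 13, 14, 15
Level 2: 1, 3, 4, 6, 8, 11, 16

1, 3, 4, 6, 8, 11, 16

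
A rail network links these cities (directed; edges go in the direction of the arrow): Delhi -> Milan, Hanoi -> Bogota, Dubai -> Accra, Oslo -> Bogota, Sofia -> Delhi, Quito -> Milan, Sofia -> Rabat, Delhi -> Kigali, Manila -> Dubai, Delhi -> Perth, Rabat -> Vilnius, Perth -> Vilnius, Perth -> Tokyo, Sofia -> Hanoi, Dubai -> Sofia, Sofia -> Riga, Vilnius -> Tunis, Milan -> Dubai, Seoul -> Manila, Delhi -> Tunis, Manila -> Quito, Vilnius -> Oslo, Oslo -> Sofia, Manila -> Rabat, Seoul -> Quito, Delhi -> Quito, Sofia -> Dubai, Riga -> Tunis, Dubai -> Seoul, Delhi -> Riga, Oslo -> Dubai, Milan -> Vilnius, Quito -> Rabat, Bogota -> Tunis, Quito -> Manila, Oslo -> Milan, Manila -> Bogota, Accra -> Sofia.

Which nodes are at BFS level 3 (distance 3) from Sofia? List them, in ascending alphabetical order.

Manila, Oslo, Tokyo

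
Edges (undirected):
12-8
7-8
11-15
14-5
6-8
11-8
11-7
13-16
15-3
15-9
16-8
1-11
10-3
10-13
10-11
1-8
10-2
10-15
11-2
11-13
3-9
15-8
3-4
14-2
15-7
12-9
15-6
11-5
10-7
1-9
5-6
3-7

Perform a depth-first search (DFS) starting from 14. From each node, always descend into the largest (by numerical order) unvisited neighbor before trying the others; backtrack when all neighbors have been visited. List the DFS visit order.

Visit 14
14 → 5
5 → 11
11 → 15
15 → 10
10 → 13
13 → 16
16 → 8
8 → 12
12 → 9
9 → 3
3 → 7
3 → 4
9 → 1
8 → 6
10 → 2

14, 5, 11, 15, 10, 13, 16, 8, 12, 9, 3, 7, 4, 1, 6, 2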